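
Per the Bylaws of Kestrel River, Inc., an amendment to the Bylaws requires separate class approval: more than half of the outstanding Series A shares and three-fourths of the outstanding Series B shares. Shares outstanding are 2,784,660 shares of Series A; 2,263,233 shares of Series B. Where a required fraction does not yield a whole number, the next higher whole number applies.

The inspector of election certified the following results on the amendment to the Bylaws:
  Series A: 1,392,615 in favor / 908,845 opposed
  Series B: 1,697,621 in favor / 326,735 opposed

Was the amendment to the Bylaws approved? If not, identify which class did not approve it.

Approved — every class gave the required vote.

Series A: a majority of 2784660 is 1392331; 1,392,331 required, 1,392,615 in favor — approved.
Series B: 3/4 of 2263233 = 1697424.75, rounded up to 1697425; 1,697,425 required, 1,697,621 in favor — approved.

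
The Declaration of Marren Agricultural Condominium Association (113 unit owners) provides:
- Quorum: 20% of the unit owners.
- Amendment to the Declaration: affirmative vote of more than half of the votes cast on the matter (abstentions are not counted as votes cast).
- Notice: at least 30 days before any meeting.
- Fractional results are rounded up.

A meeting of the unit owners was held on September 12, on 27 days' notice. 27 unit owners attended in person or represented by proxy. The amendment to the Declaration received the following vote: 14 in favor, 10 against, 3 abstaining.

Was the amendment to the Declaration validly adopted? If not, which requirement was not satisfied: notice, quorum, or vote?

Notice: 27 days given; 30 required. Not satisfied.
Quorum: 20% of 113 = 22.60, rounded up to 23; 27 present. Satisfied.
Vote: requires a majority of the votes cast (27 − 3 abstaining = 24); a majority of 24 is 13, so 13 needed; 14 in favor. Satisfied.

Invalid — notice requirement not satisfied.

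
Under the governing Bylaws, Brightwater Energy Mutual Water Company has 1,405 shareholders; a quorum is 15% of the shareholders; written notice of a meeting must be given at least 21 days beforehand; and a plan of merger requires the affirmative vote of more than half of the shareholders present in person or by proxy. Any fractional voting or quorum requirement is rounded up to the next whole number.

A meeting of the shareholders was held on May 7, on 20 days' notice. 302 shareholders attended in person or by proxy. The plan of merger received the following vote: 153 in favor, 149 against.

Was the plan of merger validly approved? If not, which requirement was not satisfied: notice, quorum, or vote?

Invalid — notice requirement not satisfied.

Notice: 20 days given; 21 required. Not satisfied.
Quorum: 15% of 1,405 = 210.75, rounded up to 211; 302 present. Satisfied.
Vote: requires a majority of those present (302); a majority of 302 is 152, so 152 needed; 153 in favor. Satisfied.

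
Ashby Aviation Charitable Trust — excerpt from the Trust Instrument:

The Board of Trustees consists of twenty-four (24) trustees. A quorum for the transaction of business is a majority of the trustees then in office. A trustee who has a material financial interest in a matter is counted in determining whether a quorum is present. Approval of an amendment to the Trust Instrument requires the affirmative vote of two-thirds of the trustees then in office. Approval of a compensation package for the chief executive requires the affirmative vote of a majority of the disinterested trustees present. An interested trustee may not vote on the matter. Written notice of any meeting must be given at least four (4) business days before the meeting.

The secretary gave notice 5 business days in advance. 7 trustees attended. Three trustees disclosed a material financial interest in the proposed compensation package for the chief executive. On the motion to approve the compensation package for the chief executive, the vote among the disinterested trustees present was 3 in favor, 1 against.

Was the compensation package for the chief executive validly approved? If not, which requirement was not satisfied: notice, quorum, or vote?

Notice: 5 business days given; 4 required (5 ≥ 4). Satisfied.
Quorum: 7 present (interested trustees count toward quorum); quorum is 13. Not satisfied.
Vote: the compensation package for the chief executive requires a majority of the disinterested trustees present (7 − 3 = 4). A majority of 4 is 3, so 3 affirmative votes are needed; 3 voted in favor. Satisfied. (Moot — without a quorum no business can be validly transacted.)

Invalid — quorum requirement not satisfied.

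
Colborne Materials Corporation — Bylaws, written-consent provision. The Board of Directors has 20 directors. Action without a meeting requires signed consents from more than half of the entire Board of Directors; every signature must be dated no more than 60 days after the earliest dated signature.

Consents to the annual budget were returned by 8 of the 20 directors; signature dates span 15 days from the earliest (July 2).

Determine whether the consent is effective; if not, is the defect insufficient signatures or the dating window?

Signatures required: more than half of 20 — a majority of 20 is 11, so 11 needed; 8 signed. Insufficient.
Dating window: the latest signature is 15 days after the earliest; the limit is 60 days. Within the window.

Not effective — insufficient signatures.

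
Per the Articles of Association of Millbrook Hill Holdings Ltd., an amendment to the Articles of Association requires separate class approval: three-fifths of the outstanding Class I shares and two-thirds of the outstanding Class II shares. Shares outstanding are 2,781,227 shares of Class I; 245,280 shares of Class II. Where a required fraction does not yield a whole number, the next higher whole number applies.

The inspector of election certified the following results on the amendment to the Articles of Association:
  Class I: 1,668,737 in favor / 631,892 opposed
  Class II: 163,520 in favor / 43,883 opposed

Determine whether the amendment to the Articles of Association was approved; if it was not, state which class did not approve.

Approved — every class gave the required vote.

Class I: 3/5 of 2781227 = 1668736.20, rounded up to 1668737; 1,668,737 required, 1,668,737 in favor — approved.
Class II: 2/3 of 245280 = 163520; 163,520 required, 163,520 in favor — approved.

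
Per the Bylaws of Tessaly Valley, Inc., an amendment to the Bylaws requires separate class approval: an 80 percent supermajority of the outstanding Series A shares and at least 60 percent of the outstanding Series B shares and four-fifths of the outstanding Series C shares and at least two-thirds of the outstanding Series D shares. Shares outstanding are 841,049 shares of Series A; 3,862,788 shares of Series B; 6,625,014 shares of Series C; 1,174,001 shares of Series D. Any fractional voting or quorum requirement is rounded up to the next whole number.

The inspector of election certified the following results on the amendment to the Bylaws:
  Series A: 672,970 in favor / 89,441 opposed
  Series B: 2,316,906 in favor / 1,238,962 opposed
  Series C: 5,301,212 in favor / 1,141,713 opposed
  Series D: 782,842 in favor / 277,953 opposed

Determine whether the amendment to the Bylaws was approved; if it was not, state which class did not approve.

Not approved — the Series B shares did not give the required vote.

Series A: 4/5 of 841049 = 672839.20, rounded up to 672840; 672,840 required, 672,970 in favor — approved.
Series B: 3/5 of 3862788 = 2317672.80, rounded up to 2317673; 2,317,673 required, 2,316,906 in favor — not approved.
Series C: 4/5 of 6625014 = 5300011.20, rounded up to 5300012; 5,300,012 required, 5,301,212 in favor — approved.
Series D: 2/3 of 1174001 = 782667.33, rounded up to 782668; 782,668 required, 782,842 in favor — approved.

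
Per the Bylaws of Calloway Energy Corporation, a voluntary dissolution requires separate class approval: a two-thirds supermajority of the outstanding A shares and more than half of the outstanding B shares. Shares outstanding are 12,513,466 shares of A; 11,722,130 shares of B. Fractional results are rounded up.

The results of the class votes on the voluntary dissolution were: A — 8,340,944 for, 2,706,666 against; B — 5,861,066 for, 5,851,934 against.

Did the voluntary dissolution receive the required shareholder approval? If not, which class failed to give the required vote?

Not approved — the A shares did not give the required vote.

A: 2/3 of 12513466 = 8342310.67, rounded up to 8342311; 8,342,311 required, 8,340,944 in favor — not approved.
B: a majority of 11722130 is 5861066; 5,861,066 required, 5,861,066 in favor — approved.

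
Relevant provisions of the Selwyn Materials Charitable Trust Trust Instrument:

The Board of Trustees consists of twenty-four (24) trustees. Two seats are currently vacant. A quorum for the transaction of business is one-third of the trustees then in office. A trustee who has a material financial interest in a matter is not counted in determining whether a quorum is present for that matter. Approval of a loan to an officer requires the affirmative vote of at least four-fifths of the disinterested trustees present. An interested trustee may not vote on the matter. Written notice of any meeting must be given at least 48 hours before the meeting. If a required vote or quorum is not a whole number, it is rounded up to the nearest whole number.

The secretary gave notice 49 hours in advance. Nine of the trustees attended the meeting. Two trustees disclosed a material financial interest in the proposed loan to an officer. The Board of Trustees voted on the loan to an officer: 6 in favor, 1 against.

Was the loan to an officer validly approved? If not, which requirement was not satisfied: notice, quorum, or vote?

Invalid — quorum requirement not satisfied.

Notice: 49 hours given; 48 required (49 ≥ 48). Satisfied.
Quorum: 9 present, but the 2 interested trustees do not count, leaving 7. Quorum is 8. Not satisfied.
Vote: the loan to an officer requires four-fifths of the disinterested trustees present (9 − 2 = 7). 4/5 of 7 = 5.60, rounded up to 6, so 6 affirmative votes are needed; 6 voted in favor. Satisfied. (Moot — without a quorum no business can be validly transacted.)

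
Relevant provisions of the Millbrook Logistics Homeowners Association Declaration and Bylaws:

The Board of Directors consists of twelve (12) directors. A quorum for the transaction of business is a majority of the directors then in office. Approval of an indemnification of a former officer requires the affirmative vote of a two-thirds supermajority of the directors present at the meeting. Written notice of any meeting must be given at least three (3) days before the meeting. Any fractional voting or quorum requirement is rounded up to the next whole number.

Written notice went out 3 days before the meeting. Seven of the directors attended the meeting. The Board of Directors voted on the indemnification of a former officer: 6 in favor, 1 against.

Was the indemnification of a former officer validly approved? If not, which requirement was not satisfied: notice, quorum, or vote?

Notice: 3 days given; 3 required (3 ≥ 3). Satisfied.
Quorum: 7 present; quorum is 7. Satisfied.
Vote: the indemnification of a former officer requires two-thirds of the directors present (7). 2/3 of 7 = 4.67, rounded up to 5, so 5 affirmative votes are needed; 6 voted in favor. Satisfied.

Valid — all requirements satisfied.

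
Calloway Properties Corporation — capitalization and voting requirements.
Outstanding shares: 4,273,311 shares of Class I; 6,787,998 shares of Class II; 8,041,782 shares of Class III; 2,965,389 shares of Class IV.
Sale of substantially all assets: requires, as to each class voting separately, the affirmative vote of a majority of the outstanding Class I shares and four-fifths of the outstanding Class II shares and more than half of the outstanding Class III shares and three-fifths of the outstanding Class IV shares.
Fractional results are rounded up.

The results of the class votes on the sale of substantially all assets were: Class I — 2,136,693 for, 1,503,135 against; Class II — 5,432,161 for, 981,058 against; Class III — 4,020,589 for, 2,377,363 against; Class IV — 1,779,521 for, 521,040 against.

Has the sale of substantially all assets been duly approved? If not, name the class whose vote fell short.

Class I: a majority of 4273311 is 2136656; 2,136,656 required, 2,136,693 in favor — approved.
Class II: 4/5 of 6787998 = 5430398.40, rounded up to 5430399; 5,430,399 required, 5,432,161 in favor — approved.
Class III: a majority of 8041782 is 4020892; 4,020,892 required, 4,020,589 in favor — not approved.
Class IV: 3/5 of 2965389 = 1779233.40, rounded up to 1779234; 1,779,234 required, 1,779,521 in favor — approved.

Not approved — the Class III shares did not give the required vote.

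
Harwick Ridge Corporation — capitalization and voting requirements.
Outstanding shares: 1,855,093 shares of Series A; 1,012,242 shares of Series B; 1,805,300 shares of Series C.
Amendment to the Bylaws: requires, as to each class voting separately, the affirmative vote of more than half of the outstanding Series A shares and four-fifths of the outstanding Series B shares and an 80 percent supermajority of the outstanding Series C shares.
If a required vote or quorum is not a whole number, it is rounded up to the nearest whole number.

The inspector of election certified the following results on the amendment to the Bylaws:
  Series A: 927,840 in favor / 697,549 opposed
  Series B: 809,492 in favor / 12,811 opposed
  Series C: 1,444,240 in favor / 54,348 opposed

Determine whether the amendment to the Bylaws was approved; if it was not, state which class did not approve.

Not approved — the Series B shares did not give the required vote.

Series A: a majority of 1855093 is 927547; 927,547 required, 927,840 in favor — approved.
Series B: 4/5 of 1012242 = 809793.60, rounded up to 809794; 809,794 required, 809,492 in favor — not approved.
Series C: 4/5 of 1805300 = 1444240; 1,444,240 required, 1,444,240 in favor — approved.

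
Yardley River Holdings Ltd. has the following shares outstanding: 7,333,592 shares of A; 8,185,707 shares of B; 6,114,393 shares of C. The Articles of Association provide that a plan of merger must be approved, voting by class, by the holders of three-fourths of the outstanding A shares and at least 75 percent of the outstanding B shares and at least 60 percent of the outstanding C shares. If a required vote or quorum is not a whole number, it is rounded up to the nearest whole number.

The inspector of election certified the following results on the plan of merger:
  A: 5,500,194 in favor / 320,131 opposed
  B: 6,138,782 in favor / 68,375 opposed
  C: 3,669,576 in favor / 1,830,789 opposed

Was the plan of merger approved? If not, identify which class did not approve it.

A: 3/4 of 7333592 = 5500194; 5,500,194 required, 5,500,194 in favor — approved.
B: 3/4 of 8185707 = 6139280.25, rounded up to 6139281; 6,139,281 required, 6,138,782 in favor — not approved.
C: 3/5 of 6114393 = 3668635.80, rounded up to 3668636; 3,668,636 required, 3,669,576 in favor — approved.

Not approved — the B shares did not give the required vote.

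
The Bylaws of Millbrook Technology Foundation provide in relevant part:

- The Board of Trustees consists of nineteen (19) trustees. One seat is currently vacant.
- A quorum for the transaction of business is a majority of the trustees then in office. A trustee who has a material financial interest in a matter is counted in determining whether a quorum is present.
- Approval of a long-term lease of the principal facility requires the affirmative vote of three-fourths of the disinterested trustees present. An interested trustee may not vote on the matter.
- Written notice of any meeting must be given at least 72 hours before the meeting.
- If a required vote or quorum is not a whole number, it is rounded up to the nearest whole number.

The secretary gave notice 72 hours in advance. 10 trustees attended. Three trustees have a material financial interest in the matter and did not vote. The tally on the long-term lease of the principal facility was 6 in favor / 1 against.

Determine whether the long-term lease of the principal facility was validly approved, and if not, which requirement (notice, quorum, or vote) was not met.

Notice: 72 hours given; 72 required (72 ≥ 72). Satisfied.
Quorum: 10 present (interested trustees count toward quorum); quorum is 10. Satisfied.
Vote: the long-term lease of the principal facility requires three-fourths of the disinterested trustees present (10 − 3 = 7). 3/4 of 7 = 5.25, rounded up to 6, so 6 affirmative votes are needed; 6 voted in favor. Satisfied.

Valid — all requirements satisfied.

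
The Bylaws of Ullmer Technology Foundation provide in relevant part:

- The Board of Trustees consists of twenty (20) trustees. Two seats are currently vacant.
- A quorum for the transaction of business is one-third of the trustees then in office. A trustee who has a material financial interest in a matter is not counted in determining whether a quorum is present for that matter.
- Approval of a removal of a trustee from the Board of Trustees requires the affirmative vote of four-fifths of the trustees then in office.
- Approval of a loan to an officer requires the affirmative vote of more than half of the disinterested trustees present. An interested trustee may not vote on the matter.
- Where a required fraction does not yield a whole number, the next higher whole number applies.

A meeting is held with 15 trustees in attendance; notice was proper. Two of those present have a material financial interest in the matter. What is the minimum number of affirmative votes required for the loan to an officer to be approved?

7

The loan to an officer requires a majority of the disinterested trustees present (15 − 2 = 13).
A majority of 13 is 7.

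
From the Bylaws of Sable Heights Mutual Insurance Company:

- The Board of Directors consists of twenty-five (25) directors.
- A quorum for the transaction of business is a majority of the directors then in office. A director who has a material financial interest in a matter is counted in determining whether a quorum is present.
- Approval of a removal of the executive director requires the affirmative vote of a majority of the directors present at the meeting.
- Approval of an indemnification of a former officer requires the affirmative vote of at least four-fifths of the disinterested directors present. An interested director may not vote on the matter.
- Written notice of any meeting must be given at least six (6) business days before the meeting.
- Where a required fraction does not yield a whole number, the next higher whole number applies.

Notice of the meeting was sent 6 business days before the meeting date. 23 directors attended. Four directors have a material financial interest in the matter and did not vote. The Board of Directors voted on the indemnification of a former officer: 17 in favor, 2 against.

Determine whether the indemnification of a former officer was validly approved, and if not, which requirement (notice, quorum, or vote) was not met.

Valid — all requirements satisfied.

Notice: 6 business days given; 6 required (6 ≥ 6). Satisfied.
Quorum: 23 present (interested directors count toward quorum); quorum is 13. Satisfied.
Vote: the indemnification of a former officer requires four-fifths of the disinterested directors present (23 − 4 = 19). 4/5 of 19 = 15.20, rounded up to 16, so 16 affirmative votes are needed; 17 voted in favor. Satisfied.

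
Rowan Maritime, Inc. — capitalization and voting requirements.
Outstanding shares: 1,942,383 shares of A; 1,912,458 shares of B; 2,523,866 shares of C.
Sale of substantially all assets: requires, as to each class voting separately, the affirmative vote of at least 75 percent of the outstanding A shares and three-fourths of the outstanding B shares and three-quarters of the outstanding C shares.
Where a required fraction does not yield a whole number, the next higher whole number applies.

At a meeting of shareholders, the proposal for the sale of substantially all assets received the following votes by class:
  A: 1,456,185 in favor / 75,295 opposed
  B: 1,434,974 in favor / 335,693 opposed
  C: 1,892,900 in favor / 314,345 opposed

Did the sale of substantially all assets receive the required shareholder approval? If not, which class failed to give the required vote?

Not approved — the A shares did not give the required vote.

A: 3/4 of 1942383 = 1456787.25, rounded up to 1456788; 1,456,788 required, 1,456,185 in favor — not approved.
B: 3/4 of 1912458 = 1434343.50, rounded up to 1434344; 1,434,344 required, 1,434,974 in favor — approved.
C: 3/4 of 2523866 = 1892899.50, rounded up to 1892900; 1,892,900 required, 1,892,900 in favor — approved.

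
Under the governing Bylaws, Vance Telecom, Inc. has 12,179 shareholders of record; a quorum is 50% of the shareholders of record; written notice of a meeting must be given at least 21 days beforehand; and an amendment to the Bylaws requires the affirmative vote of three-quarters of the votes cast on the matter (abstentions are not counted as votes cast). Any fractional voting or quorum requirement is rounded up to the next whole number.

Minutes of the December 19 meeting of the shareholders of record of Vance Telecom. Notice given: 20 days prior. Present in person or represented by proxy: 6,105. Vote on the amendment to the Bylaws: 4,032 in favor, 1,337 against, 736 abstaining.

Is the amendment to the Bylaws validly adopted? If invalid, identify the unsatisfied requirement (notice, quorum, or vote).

Invalid — notice requirement not satisfied.

Notice: 20 days given; 21 required. Not satisfied.
Quorum: 50% of 12,179 = 6,089.50, rounded up to 6,090; 6,105 present. Satisfied.
Vote: requires three-fourths of the votes cast (6,105 − 736 abstaining = 5,369); 3/4 of 5369 = 4026.75, rounded up to 4027, so 4,027 needed; 4,032 in favor. Satisfied.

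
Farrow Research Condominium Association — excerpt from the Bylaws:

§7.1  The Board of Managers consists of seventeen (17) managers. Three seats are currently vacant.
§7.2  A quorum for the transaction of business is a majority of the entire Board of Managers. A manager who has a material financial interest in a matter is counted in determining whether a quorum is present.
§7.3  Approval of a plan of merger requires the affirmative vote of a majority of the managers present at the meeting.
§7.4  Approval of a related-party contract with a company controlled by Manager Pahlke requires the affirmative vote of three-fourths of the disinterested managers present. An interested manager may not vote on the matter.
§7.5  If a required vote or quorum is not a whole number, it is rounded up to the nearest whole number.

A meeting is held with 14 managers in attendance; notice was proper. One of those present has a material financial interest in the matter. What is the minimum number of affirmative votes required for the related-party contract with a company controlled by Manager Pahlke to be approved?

10

The related-party contract with a company controlled by Manager Pahlke requires three-fourths of the disinterested managers present (14 − 1 = 13).
3/4 of 13 = 9.75, rounded up to 10.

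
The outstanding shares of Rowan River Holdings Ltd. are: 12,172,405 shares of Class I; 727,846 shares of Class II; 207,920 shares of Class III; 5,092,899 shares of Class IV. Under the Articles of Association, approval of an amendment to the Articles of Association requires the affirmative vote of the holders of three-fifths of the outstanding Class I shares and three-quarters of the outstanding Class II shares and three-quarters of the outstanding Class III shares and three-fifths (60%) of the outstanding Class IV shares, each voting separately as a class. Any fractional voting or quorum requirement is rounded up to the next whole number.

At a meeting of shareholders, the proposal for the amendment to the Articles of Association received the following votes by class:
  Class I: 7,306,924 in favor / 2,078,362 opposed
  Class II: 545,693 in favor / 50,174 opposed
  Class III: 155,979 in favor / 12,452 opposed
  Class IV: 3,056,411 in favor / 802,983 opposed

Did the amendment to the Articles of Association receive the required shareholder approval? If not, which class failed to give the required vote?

Class I: 3/5 of 12172405 = 7303443; 7,303,443 required, 7,306,924 in favor — approved.
Class II: 3/4 of 727846 = 545884.50, rounded up to 545885; 545,885 required, 545,693 in favor — not approved.
Class III: 3/4 of 207920 = 155940; 155,940 required, 155,979 in favor — approved.
Class IV: 3/5 of 5092899 = 3055739.40, rounded up to 3055740; 3,055,740 required, 3,056,411 in favor — approved.

Not approved — the Class II shares did not give the required vote.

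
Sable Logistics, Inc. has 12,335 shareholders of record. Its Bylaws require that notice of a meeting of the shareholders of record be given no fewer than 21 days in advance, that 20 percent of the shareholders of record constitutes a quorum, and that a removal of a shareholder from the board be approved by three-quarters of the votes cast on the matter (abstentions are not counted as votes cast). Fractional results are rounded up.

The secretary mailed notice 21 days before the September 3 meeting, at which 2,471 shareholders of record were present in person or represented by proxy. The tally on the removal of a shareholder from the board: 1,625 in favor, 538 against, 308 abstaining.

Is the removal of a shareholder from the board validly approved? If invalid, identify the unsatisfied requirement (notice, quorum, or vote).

Valid — all requirements satisfied.

Notice: 21 days given; 21 required. Satisfied.
Quorum: 20% of 12,335 = 2,467; 2,471 present. Satisfied.
Vote: requires three-fourths of the votes cast (2,471 − 308 abstaining = 2,163); 3/4 of 2163 = 1622.25, rounded up to 1623, so 1,623 needed; 1,625 in favor. Satisfied.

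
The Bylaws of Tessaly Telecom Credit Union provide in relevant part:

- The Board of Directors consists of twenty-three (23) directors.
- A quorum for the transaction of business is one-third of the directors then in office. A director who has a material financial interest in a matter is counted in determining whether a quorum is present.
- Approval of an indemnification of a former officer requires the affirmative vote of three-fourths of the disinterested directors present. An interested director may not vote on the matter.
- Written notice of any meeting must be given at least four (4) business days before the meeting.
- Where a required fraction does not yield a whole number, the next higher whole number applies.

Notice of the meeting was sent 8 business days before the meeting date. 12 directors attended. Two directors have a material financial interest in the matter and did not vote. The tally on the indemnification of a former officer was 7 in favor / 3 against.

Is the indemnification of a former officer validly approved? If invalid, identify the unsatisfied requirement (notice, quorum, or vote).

Invalid — vote requirement not satisfied.

Notice: 8 business days given; 4 required (8 ≥ 4). Satisfied.
Quorum: 12 present (interested directors count toward quorum); quorum is 8. Satisfied.
Vote: the indemnification of a former officer requires three-fourths of the disinterested directors present (12 − 2 = 10). 3/4 of 10 = 7.50, rounded up to 8, so 8 affirmative votes are needed; 7 voted in favor. Not satisfied.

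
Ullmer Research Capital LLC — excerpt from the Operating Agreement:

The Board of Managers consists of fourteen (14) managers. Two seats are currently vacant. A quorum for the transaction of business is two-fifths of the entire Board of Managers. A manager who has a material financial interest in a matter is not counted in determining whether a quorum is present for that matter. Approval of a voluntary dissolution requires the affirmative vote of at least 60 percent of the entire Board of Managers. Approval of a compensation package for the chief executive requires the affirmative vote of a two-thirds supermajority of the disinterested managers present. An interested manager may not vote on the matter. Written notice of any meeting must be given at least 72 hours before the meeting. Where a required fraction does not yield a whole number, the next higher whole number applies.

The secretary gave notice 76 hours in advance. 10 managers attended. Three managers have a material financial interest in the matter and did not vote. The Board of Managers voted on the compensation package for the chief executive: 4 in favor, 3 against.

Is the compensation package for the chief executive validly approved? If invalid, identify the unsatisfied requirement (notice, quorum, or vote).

Notice: 76 hours given; 72 required (76 ≥ 72). Satisfied.
Quorum: 10 present, but the 3 interested managers do not count, leaving 7. Quorum is 6. Satisfied.
Vote: the compensation package for the chief executive requires two-thirds of the disinterested managers present (10 − 3 = 7). 2/3 of 7 = 4.67, rounded up to 5, so 5 affirmative votes are needed; 4 voted in favor. Not satisfied.

Invalid — vote requirement not satisfied.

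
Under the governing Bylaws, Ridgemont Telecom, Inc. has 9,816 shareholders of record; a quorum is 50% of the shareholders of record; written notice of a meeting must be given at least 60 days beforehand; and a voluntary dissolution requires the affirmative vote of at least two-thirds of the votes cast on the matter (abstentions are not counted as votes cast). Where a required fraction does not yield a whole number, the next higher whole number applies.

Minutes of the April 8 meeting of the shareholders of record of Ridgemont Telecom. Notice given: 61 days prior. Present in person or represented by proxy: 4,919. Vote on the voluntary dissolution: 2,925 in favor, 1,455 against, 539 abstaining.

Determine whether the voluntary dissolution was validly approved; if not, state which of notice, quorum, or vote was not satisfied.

Notice: 61 days given; 60 required. Satisfied.
Quorum: 50% of 9,816 = 4,908; 4,919 present. Satisfied.
Vote: requires two-thirds of the votes cast (4,919 − 539 abstaining = 4,380); 2/3 of 4380 = 2920, so 2,920 needed; 2,925 in favor. Satisfied.

Valid — all requirements satisfied.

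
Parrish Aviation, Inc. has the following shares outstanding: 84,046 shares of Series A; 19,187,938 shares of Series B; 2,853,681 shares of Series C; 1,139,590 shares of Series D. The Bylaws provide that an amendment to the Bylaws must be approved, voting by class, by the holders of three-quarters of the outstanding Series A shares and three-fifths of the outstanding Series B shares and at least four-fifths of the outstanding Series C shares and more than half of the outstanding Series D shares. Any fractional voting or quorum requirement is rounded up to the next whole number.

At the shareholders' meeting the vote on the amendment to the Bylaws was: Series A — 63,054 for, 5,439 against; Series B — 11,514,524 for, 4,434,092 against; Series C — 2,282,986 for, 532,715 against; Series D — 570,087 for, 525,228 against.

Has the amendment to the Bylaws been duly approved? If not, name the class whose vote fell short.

Series A: 3/4 of 84046 = 63034.50, rounded up to 63035; 63,035 required, 63,054 in favor — approved.
Series B: 3/5 of 19187938 = 11512762.80, rounded up to 11512763; 11,512,763 required, 11,514,524 in favor — approved.
Series C: 4/5 of 2853681 = 2282944.80, rounded up to 2282945; 2,282,945 required, 2,282,986 in favor — approved.
Series D: a majority of 1139590 is 569796; 569,796 required, 570,087 in favor — approved.

Approved — every class gave the required vote.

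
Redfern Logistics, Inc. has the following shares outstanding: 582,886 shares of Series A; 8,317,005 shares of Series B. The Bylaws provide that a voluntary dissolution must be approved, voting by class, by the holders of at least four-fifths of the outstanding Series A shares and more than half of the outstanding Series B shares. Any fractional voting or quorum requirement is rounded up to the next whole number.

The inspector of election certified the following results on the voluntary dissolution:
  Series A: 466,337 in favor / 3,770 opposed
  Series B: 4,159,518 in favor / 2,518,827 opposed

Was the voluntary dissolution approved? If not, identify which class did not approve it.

Approved — every class gave the required vote.

Series A: 4/5 of 582886 = 466308.80, rounded up to 466309; 466,309 required, 466,337 in favor — approved.
Series B: a majority of 8317005 is 4158503; 4,158,503 required, 4,159,518 in favor — approved.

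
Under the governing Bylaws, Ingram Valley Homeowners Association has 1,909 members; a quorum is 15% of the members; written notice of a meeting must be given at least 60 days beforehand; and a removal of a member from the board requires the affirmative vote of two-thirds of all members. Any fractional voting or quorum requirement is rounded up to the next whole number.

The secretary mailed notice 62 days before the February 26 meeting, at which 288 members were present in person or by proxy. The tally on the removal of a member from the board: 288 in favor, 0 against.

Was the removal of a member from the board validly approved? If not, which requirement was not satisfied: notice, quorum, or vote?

Invalid — vote requirement not satisfied.

Notice: 62 days given; 60 required. Satisfied.
Quorum: 15% of 1,909 = 286.35, rounded up to 287; 288 present. Satisfied.
Vote: requires two-thirds of all members (1,909); 2/3 of 1909 = 1272.67, rounded up to 1273, so 1,273 needed; 288 in favor. Not satisfied.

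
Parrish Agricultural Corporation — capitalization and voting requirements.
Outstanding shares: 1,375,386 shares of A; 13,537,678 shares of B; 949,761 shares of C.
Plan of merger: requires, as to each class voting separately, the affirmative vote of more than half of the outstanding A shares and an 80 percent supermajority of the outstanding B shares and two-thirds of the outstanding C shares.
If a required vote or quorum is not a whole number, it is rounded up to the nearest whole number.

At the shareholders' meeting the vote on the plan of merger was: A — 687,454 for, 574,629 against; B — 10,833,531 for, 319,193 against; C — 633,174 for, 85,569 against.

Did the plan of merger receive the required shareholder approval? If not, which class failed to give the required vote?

Not approved — the A shares did not give the required vote.

A: a majority of 1375386 is 687694; 687,694 required, 687,454 in favor — not approved.
B: 4/5 of 13537678 = 10830142.40, rounded up to 10830143; 10,830,143 required, 10,833,531 in favor — approved.
C: 2/3 of 949761 = 633174; 633,174 required, 633,174 in favor — approved.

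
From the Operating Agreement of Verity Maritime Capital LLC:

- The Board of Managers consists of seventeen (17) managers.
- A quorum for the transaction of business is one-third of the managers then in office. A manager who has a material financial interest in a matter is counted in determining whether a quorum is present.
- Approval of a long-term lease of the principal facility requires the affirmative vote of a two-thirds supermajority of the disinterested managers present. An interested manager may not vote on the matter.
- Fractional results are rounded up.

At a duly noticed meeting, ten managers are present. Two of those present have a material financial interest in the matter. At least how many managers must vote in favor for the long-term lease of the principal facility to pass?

The long-term lease of the principal facility requires two-thirds of the disinterested managers present (10 − 2 = 8).
2/3 of 8 = 5.33, rounded up to 6.

6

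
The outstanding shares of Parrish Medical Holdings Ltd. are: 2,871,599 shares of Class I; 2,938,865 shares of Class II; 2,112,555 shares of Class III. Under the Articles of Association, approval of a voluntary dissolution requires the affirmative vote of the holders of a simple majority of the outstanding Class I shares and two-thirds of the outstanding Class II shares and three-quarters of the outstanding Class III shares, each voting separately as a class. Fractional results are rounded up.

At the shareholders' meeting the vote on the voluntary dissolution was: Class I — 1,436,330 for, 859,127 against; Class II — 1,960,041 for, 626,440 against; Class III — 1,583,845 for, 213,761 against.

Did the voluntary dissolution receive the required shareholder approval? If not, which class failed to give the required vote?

Not approved — the Class III shares did not give the required vote.

Class I: a majority of 2871599 is 1435800; 1,435,800 required, 1,436,330 in favor — approved.
Class II: 2/3 of 2938865 = 1959243.33, rounded up to 1959244; 1,959,244 required, 1,960,041 in favor — approved.
Class III: 3/4 of 2112555 = 1584416.25, rounded up to 1584417; 1,584,417 required, 1,583,845 in favor — not approved.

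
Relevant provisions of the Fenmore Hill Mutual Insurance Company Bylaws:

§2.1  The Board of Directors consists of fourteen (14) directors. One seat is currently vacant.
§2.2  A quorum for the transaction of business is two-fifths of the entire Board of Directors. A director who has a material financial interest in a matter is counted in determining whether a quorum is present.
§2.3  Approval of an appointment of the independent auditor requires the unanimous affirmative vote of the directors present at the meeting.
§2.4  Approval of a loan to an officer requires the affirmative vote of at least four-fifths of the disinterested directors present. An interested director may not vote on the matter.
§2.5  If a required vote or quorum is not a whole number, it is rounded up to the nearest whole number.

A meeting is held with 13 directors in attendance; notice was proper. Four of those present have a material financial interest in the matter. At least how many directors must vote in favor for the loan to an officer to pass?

8

The loan to an officer requires four-fifths of the disinterested directors present (13 − 4 = 9).
4/5 of 9 = 7.20, rounded up to 8.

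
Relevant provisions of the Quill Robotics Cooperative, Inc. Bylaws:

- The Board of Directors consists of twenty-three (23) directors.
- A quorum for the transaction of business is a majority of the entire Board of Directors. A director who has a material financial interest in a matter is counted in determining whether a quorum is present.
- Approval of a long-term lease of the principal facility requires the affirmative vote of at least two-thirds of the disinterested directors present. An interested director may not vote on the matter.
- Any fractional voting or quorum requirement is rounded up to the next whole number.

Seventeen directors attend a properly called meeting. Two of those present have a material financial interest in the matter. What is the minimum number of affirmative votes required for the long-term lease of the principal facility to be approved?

The long-term lease of the principal facility requires two-thirds of the disinterested directors present (17 − 2 = 15).
2/3 of 15 = 10.

10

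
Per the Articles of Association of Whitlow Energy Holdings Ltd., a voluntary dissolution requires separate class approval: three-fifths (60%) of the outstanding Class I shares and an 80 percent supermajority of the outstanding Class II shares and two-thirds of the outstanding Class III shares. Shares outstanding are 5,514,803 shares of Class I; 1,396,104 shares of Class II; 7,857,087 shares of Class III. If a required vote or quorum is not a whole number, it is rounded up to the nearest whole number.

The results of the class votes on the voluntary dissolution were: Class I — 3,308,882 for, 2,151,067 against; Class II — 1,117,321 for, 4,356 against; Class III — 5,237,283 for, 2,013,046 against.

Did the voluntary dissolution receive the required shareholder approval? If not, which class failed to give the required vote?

Not approved — the Class III shares did not give the required vote.

Class I: 3/5 of 5514803 = 3308881.80, rounded up to 3308882; 3,308,882 required, 3,308,882 in favor — approved.
Class II: 4/5 of 1396104 = 1116883.20, rounded up to 1116884; 1,116,884 required, 1,117,321 in favor — approved.
Class III: 2/3 of 7857087 = 5238058; 5,238,058 required, 5,237,283 in favor — not approved.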